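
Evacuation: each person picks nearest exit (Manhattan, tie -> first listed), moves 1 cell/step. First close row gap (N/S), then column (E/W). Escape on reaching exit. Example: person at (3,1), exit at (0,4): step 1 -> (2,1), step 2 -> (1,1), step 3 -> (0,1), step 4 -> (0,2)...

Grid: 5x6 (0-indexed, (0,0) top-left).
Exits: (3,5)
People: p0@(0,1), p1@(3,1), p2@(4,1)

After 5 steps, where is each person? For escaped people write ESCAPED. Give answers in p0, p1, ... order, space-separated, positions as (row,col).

Step 1: p0:(0,1)->(1,1) | p1:(3,1)->(3,2) | p2:(4,1)->(3,1)
Step 2: p0:(1,1)->(2,1) | p1:(3,2)->(3,3) | p2:(3,1)->(3,2)
Step 3: p0:(2,1)->(3,1) | p1:(3,3)->(3,4) | p2:(3,2)->(3,3)
Step 4: p0:(3,1)->(3,2) | p1:(3,4)->(3,5)->EXIT | p2:(3,3)->(3,4)
Step 5: p0:(3,2)->(3,3) | p1:escaped | p2:(3,4)->(3,5)->EXIT

(3,3) ESCAPED ESCAPED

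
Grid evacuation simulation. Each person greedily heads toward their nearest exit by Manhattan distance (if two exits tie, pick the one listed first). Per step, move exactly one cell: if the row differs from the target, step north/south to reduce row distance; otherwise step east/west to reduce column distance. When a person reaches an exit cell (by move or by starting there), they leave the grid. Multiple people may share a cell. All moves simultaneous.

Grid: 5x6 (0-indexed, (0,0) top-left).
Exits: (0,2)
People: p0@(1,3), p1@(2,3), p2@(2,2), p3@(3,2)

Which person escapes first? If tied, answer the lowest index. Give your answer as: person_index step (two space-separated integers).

Step 1: p0:(1,3)->(0,3) | p1:(2,3)->(1,3) | p2:(2,2)->(1,2) | p3:(3,2)->(2,2)
Step 2: p0:(0,3)->(0,2)->EXIT | p1:(1,3)->(0,3) | p2:(1,2)->(0,2)->EXIT | p3:(2,2)->(1,2)
Step 3: p0:escaped | p1:(0,3)->(0,2)->EXIT | p2:escaped | p3:(1,2)->(0,2)->EXIT
Exit steps: [2, 3, 2, 3]
First to escape: p0 at step 2

Answer: 0 2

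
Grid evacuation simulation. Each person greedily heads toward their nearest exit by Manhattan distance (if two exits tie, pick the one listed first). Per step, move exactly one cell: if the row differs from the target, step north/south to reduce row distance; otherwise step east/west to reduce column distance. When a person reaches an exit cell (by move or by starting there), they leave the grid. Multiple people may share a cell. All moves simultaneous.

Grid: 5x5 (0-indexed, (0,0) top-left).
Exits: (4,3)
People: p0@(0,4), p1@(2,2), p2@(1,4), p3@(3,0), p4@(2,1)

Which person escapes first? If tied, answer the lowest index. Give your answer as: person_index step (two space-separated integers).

Answer: 1 3

Derivation:
Step 1: p0:(0,4)->(1,4) | p1:(2,2)->(3,2) | p2:(1,4)->(2,4) | p3:(3,0)->(4,0) | p4:(2,1)->(3,1)
Step 2: p0:(1,4)->(2,4) | p1:(3,2)->(4,2) | p2:(2,4)->(3,4) | p3:(4,0)->(4,1) | p4:(3,1)->(4,1)
Step 3: p0:(2,4)->(3,4) | p1:(4,2)->(4,3)->EXIT | p2:(3,4)->(4,4) | p3:(4,1)->(4,2) | p4:(4,1)->(4,2)
Step 4: p0:(3,4)->(4,4) | p1:escaped | p2:(4,4)->(4,3)->EXIT | p3:(4,2)->(4,3)->EXIT | p4:(4,2)->(4,3)->EXIT
Step 5: p0:(4,4)->(4,3)->EXIT | p1:escaped | p2:escaped | p3:escaped | p4:escaped
Exit steps: [5, 3, 4, 4, 4]
First to escape: p1 at step 3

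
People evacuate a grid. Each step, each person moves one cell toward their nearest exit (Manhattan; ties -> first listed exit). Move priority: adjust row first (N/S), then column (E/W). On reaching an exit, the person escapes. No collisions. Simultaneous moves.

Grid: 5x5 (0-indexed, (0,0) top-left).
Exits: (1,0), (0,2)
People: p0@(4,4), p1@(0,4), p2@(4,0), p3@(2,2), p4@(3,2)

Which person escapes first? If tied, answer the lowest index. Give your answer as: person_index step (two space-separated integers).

Step 1: p0:(4,4)->(3,4) | p1:(0,4)->(0,3) | p2:(4,0)->(3,0) | p3:(2,2)->(1,2) | p4:(3,2)->(2,2)
Step 2: p0:(3,4)->(2,4) | p1:(0,3)->(0,2)->EXIT | p2:(3,0)->(2,0) | p3:(1,2)->(0,2)->EXIT | p4:(2,2)->(1,2)
Step 3: p0:(2,4)->(1,4) | p1:escaped | p2:(2,0)->(1,0)->EXIT | p3:escaped | p4:(1,2)->(0,2)->EXIT
Step 4: p0:(1,4)->(0,4) | p1:escaped | p2:escaped | p3:escaped | p4:escaped
Step 5: p0:(0,4)->(0,3) | p1:escaped | p2:escaped | p3:escaped | p4:escaped
Step 6: p0:(0,3)->(0,2)->EXIT | p1:escaped | p2:escaped | p3:escaped | p4:escaped
Exit steps: [6, 2, 3, 2, 3]
First to escape: p1 at step 2

Answer: 1 2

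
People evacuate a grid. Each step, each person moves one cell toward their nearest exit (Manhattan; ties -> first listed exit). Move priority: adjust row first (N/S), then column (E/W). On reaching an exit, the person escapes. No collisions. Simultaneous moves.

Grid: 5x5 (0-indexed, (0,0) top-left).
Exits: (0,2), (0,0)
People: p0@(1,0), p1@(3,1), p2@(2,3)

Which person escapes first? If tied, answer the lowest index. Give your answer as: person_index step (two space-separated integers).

Answer: 0 1

Derivation:
Step 1: p0:(1,0)->(0,0)->EXIT | p1:(3,1)->(2,1) | p2:(2,3)->(1,3)
Step 2: p0:escaped | p1:(2,1)->(1,1) | p2:(1,3)->(0,3)
Step 3: p0:escaped | p1:(1,1)->(0,1) | p2:(0,3)->(0,2)->EXIT
Step 4: p0:escaped | p1:(0,1)->(0,2)->EXIT | p2:escaped
Exit steps: [1, 4, 3]
First to escape: p0 at step 1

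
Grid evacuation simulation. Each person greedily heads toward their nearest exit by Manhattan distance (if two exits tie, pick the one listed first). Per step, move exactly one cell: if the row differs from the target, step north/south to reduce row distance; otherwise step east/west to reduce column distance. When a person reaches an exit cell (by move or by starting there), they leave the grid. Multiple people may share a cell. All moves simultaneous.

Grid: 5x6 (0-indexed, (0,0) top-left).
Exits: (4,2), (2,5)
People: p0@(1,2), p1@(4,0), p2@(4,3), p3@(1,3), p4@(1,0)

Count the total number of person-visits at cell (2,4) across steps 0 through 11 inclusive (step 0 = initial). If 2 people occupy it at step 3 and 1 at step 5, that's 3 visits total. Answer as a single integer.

Step 0: p0@(1,2) p1@(4,0) p2@(4,3) p3@(1,3) p4@(1,0) -> at (2,4): 0 [-], cum=0
Step 1: p0@(2,2) p1@(4,1) p2@ESC p3@(2,3) p4@(2,0) -> at (2,4): 0 [-], cum=0
Step 2: p0@(3,2) p1@ESC p2@ESC p3@(2,4) p4@(3,0) -> at (2,4): 1 [p3], cum=1
Step 3: p0@ESC p1@ESC p2@ESC p3@ESC p4@(4,0) -> at (2,4): 0 [-], cum=1
Step 4: p0@ESC p1@ESC p2@ESC p3@ESC p4@(4,1) -> at (2,4): 0 [-], cum=1
Step 5: p0@ESC p1@ESC p2@ESC p3@ESC p4@ESC -> at (2,4): 0 [-], cum=1
Total visits = 1

Answer: 1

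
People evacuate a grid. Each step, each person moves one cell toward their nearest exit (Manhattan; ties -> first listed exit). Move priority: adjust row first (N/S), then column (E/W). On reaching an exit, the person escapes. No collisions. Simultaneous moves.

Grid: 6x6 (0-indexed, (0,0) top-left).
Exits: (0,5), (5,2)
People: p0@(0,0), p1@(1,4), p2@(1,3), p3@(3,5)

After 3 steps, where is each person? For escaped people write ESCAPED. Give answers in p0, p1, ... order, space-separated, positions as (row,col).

Step 1: p0:(0,0)->(0,1) | p1:(1,4)->(0,4) | p2:(1,3)->(0,3) | p3:(3,5)->(2,5)
Step 2: p0:(0,1)->(0,2) | p1:(0,4)->(0,5)->EXIT | p2:(0,3)->(0,4) | p3:(2,5)->(1,5)
Step 3: p0:(0,2)->(0,3) | p1:escaped | p2:(0,4)->(0,5)->EXIT | p3:(1,5)->(0,5)->EXIT

(0,3) ESCAPED ESCAPED ESCAPED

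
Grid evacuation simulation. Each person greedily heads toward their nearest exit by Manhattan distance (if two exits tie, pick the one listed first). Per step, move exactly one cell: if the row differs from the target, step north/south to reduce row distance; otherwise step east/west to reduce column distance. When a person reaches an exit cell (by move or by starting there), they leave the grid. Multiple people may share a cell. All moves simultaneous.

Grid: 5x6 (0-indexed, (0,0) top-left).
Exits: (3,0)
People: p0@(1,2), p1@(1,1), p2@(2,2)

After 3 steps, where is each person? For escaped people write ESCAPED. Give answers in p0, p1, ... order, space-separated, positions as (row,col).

Step 1: p0:(1,2)->(2,2) | p1:(1,1)->(2,1) | p2:(2,2)->(3,2)
Step 2: p0:(2,2)->(3,2) | p1:(2,1)->(3,1) | p2:(3,2)->(3,1)
Step 3: p0:(3,2)->(3,1) | p1:(3,1)->(3,0)->EXIT | p2:(3,1)->(3,0)->EXIT

(3,1) ESCAPED ESCAPED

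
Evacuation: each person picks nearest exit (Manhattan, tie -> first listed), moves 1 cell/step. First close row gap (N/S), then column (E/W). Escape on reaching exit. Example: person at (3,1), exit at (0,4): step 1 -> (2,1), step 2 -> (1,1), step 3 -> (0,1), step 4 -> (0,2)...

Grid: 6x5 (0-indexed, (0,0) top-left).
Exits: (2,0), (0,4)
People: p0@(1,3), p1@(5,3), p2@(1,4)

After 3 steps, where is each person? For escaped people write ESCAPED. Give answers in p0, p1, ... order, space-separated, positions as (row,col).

Step 1: p0:(1,3)->(0,3) | p1:(5,3)->(4,3) | p2:(1,4)->(0,4)->EXIT
Step 2: p0:(0,3)->(0,4)->EXIT | p1:(4,3)->(3,3) | p2:escaped
Step 3: p0:escaped | p1:(3,3)->(2,3) | p2:escaped

ESCAPED (2,3) ESCAPED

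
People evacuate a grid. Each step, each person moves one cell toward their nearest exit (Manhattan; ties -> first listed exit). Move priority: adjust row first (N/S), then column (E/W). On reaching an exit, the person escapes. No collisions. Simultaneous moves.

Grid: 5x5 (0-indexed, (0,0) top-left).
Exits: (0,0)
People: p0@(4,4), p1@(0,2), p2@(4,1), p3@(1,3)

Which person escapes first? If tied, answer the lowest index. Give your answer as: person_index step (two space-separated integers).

Answer: 1 2

Derivation:
Step 1: p0:(4,4)->(3,4) | p1:(0,2)->(0,1) | p2:(4,1)->(3,1) | p3:(1,3)->(0,3)
Step 2: p0:(3,4)->(2,4) | p1:(0,1)->(0,0)->EXIT | p2:(3,1)->(2,1) | p3:(0,3)->(0,2)
Step 3: p0:(2,4)->(1,4) | p1:escaped | p2:(2,1)->(1,1) | p3:(0,2)->(0,1)
Step 4: p0:(1,4)->(0,4) | p1:escaped | p2:(1,1)->(0,1) | p3:(0,1)->(0,0)->EXIT
Step 5: p0:(0,4)->(0,3) | p1:escaped | p2:(0,1)->(0,0)->EXIT | p3:escaped
Step 6: p0:(0,3)->(0,2) | p1:escaped | p2:escaped | p3:escaped
Step 7: p0:(0,2)->(0,1) | p1:escaped | p2:escaped | p3:escaped
Step 8: p0:(0,1)->(0,0)->EXIT | p1:escaped | p2:escaped | p3:escaped
Exit steps: [8, 2, 5, 4]
First to escape: p1 at step 2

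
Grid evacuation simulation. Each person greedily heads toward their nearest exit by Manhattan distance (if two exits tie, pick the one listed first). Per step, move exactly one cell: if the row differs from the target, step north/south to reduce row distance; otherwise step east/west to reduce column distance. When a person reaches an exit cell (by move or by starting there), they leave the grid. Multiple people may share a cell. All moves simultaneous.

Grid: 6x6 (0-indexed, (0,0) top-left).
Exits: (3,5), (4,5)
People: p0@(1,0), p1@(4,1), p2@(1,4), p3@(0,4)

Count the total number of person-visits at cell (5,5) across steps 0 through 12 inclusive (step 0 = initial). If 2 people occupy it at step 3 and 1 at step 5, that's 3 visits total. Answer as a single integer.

Step 0: p0@(1,0) p1@(4,1) p2@(1,4) p3@(0,4) -> at (5,5): 0 [-], cum=0
Step 1: p0@(2,0) p1@(4,2) p2@(2,4) p3@(1,4) -> at (5,5): 0 [-], cum=0
Step 2: p0@(3,0) p1@(4,3) p2@(3,4) p3@(2,4) -> at (5,5): 0 [-], cum=0
Step 3: p0@(3,1) p1@(4,4) p2@ESC p3@(3,4) -> at (5,5): 0 [-], cum=0
Step 4: p0@(3,2) p1@ESC p2@ESC p3@ESC -> at (5,5): 0 [-], cum=0
Step 5: p0@(3,3) p1@ESC p2@ESC p3@ESC -> at (5,5): 0 [-], cum=0
Step 6: p0@(3,4) p1@ESC p2@ESC p3@ESC -> at (5,5): 0 [-], cum=0
Step 7: p0@ESC p1@ESC p2@ESC p3@ESC -> at (5,5): 0 [-], cum=0
Total visits = 0

Answer: 0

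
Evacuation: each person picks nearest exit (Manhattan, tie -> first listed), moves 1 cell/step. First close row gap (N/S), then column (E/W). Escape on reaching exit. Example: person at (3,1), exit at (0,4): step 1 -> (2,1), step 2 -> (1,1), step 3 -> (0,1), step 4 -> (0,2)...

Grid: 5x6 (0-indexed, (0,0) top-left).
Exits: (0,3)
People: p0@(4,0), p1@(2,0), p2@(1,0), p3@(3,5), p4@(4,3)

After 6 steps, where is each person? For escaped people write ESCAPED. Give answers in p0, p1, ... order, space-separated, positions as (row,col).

Step 1: p0:(4,0)->(3,0) | p1:(2,0)->(1,0) | p2:(1,0)->(0,0) | p3:(3,5)->(2,5) | p4:(4,3)->(3,3)
Step 2: p0:(3,0)->(2,0) | p1:(1,0)->(0,0) | p2:(0,0)->(0,1) | p3:(2,5)->(1,5) | p4:(3,3)->(2,3)
Step 3: p0:(2,0)->(1,0) | p1:(0,0)->(0,1) | p2:(0,1)->(0,2) | p3:(1,5)->(0,5) | p4:(2,3)->(1,3)
Step 4: p0:(1,0)->(0,0) | p1:(0,1)->(0,2) | p2:(0,2)->(0,3)->EXIT | p3:(0,5)->(0,4) | p4:(1,3)->(0,3)->EXIT
Step 5: p0:(0,0)->(0,1) | p1:(0,2)->(0,3)->EXIT | p2:escaped | p3:(0,4)->(0,3)->EXIT | p4:escaped
Step 6: p0:(0,1)->(0,2) | p1:escaped | p2:escaped | p3:escaped | p4:escaped

(0,2) ESCAPED ESCAPED ESCAPED ESCAPED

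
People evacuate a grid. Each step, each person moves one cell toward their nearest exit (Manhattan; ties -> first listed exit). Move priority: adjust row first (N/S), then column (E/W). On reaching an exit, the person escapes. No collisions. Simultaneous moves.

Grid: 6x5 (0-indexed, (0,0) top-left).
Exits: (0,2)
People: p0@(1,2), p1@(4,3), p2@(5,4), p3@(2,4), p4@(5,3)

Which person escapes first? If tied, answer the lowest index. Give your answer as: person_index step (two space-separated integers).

Answer: 0 1

Derivation:
Step 1: p0:(1,2)->(0,2)->EXIT | p1:(4,3)->(3,3) | p2:(5,4)->(4,4) | p3:(2,4)->(1,4) | p4:(5,3)->(4,3)
Step 2: p0:escaped | p1:(3,3)->(2,3) | p2:(4,4)->(3,4) | p3:(1,4)->(0,4) | p4:(4,3)->(3,3)
Step 3: p0:escaped | p1:(2,3)->(1,3) | p2:(3,4)->(2,4) | p3:(0,4)->(0,3) | p4:(3,3)->(2,3)
Step 4: p0:escaped | p1:(1,3)->(0,3) | p2:(2,4)->(1,4) | p3:(0,3)->(0,2)->EXIT | p4:(2,3)->(1,3)
Step 5: p0:escaped | p1:(0,3)->(0,2)->EXIT | p2:(1,4)->(0,4) | p3:escaped | p4:(1,3)->(0,3)
Step 6: p0:escaped | p1:escaped | p2:(0,4)->(0,3) | p3:escaped | p4:(0,3)->(0,2)->EXIT
Step 7: p0:escaped | p1:escaped | p2:(0,3)->(0,2)->EXIT | p3:escaped | p4:escaped
Exit steps: [1, 5, 7, 4, 6]
First to escape: p0 at step 1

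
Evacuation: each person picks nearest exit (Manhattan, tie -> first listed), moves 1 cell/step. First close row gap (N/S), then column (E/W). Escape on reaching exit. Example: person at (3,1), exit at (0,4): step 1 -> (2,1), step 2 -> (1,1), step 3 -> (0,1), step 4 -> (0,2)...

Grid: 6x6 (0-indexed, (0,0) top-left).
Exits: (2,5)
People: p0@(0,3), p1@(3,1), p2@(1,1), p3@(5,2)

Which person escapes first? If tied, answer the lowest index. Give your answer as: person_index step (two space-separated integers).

Answer: 0 4

Derivation:
Step 1: p0:(0,3)->(1,3) | p1:(3,1)->(2,1) | p2:(1,1)->(2,1) | p3:(5,2)->(4,2)
Step 2: p0:(1,3)->(2,3) | p1:(2,1)->(2,2) | p2:(2,1)->(2,2) | p3:(4,2)->(3,2)
Step 3: p0:(2,3)->(2,4) | p1:(2,2)->(2,3) | p2:(2,2)->(2,3) | p3:(3,2)->(2,2)
Step 4: p0:(2,4)->(2,5)->EXIT | p1:(2,3)->(2,4) | p2:(2,3)->(2,4) | p3:(2,2)->(2,3)
Step 5: p0:escaped | p1:(2,4)->(2,5)->EXIT | p2:(2,4)->(2,5)->EXIT | p3:(2,3)->(2,4)
Step 6: p0:escaped | p1:escaped | p2:escaped | p3:(2,4)->(2,5)->EXIT
Exit steps: [4, 5, 5, 6]
First to escape: p0 at step 4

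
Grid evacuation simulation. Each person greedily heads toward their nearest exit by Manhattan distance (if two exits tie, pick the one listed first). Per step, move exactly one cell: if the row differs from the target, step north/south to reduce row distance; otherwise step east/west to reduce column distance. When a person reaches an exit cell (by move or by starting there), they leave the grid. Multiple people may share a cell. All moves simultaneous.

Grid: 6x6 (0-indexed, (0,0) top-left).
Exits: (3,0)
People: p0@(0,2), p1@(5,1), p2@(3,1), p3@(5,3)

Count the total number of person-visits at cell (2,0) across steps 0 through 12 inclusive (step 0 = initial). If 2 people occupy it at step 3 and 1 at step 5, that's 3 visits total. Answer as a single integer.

Answer: 0

Derivation:
Step 0: p0@(0,2) p1@(5,1) p2@(3,1) p3@(5,3) -> at (2,0): 0 [-], cum=0
Step 1: p0@(1,2) p1@(4,1) p2@ESC p3@(4,3) -> at (2,0): 0 [-], cum=0
Step 2: p0@(2,2) p1@(3,1) p2@ESC p3@(3,3) -> at (2,0): 0 [-], cum=0
Step 3: p0@(3,2) p1@ESC p2@ESC p3@(3,2) -> at (2,0): 0 [-], cum=0
Step 4: p0@(3,1) p1@ESC p2@ESC p3@(3,1) -> at (2,0): 0 [-], cum=0
Step 5: p0@ESC p1@ESC p2@ESC p3@ESC -> at (2,0): 0 [-], cum=0
Total visits = 0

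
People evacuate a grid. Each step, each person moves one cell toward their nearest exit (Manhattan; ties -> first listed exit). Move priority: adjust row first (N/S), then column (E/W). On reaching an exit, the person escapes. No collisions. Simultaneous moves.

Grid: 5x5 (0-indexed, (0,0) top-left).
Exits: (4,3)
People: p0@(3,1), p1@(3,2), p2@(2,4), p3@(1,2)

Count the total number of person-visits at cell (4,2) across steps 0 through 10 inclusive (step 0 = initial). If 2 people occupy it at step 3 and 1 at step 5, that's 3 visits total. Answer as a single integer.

Answer: 3

Derivation:
Step 0: p0@(3,1) p1@(3,2) p2@(2,4) p3@(1,2) -> at (4,2): 0 [-], cum=0
Step 1: p0@(4,1) p1@(4,2) p2@(3,4) p3@(2,2) -> at (4,2): 1 [p1], cum=1
Step 2: p0@(4,2) p1@ESC p2@(4,4) p3@(3,2) -> at (4,2): 1 [p0], cum=2
Step 3: p0@ESC p1@ESC p2@ESC p3@(4,2) -> at (4,2): 1 [p3], cum=3
Step 4: p0@ESC p1@ESC p2@ESC p3@ESC -> at (4,2): 0 [-], cum=3
Total visits = 3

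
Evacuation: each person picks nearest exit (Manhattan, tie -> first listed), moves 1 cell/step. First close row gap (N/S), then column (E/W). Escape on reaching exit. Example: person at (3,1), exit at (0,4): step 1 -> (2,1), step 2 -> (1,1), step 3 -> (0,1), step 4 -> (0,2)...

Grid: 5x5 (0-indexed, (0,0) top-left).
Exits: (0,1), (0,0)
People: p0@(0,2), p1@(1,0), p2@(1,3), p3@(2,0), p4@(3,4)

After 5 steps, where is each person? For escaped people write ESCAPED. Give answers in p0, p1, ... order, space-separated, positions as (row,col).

Step 1: p0:(0,2)->(0,1)->EXIT | p1:(1,0)->(0,0)->EXIT | p2:(1,3)->(0,3) | p3:(2,0)->(1,0) | p4:(3,4)->(2,4)
Step 2: p0:escaped | p1:escaped | p2:(0,3)->(0,2) | p3:(1,0)->(0,0)->EXIT | p4:(2,4)->(1,4)
Step 3: p0:escaped | p1:escaped | p2:(0,2)->(0,1)->EXIT | p3:escaped | p4:(1,4)->(0,4)
Step 4: p0:escaped | p1:escaped | p2:escaped | p3:escaped | p4:(0,4)->(0,3)
Step 5: p0:escaped | p1:escaped | p2:escaped | p3:escaped | p4:(0,3)->(0,2)

ESCAPED ESCAPED ESCAPED ESCAPED (0,2)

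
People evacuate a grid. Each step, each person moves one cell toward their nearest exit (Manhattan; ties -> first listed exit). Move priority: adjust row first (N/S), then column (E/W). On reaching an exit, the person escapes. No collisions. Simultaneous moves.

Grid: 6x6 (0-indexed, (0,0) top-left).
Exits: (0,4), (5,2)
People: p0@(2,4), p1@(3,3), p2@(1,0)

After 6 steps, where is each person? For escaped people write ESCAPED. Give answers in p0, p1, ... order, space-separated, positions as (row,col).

Step 1: p0:(2,4)->(1,4) | p1:(3,3)->(4,3) | p2:(1,0)->(0,0)
Step 2: p0:(1,4)->(0,4)->EXIT | p1:(4,3)->(5,3) | p2:(0,0)->(0,1)
Step 3: p0:escaped | p1:(5,3)->(5,2)->EXIT | p2:(0,1)->(0,2)
Step 4: p0:escaped | p1:escaped | p2:(0,2)->(0,3)
Step 5: p0:escaped | p1:escaped | p2:(0,3)->(0,4)->EXIT

ESCAPED ESCAPED ESCAPED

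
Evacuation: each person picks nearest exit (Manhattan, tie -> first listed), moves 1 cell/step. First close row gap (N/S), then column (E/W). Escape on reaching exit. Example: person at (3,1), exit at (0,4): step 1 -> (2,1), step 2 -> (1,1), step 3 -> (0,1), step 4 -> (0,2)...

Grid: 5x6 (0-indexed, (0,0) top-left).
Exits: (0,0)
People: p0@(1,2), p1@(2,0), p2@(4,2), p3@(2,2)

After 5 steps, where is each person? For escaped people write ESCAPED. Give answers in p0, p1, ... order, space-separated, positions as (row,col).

Step 1: p0:(1,2)->(0,2) | p1:(2,0)->(1,0) | p2:(4,2)->(3,2) | p3:(2,2)->(1,2)
Step 2: p0:(0,2)->(0,1) | p1:(1,0)->(0,0)->EXIT | p2:(3,2)->(2,2) | p3:(1,2)->(0,2)
Step 3: p0:(0,1)->(0,0)->EXIT | p1:escaped | p2:(2,2)->(1,2) | p3:(0,2)->(0,1)
Step 4: p0:escaped | p1:escaped | p2:(1,2)->(0,2) | p3:(0,1)->(0,0)->EXIT
Step 5: p0:escaped | p1:escaped | p2:(0,2)->(0,1) | p3:escaped

ESCAPED ESCAPED (0,1) ESCAPED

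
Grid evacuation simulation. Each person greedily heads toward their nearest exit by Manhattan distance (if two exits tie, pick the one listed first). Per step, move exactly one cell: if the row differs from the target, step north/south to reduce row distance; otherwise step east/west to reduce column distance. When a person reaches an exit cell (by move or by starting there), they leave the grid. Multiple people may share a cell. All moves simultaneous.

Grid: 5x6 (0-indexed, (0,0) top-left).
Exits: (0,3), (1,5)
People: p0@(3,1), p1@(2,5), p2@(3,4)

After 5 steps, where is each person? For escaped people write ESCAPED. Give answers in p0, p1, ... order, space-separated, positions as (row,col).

Step 1: p0:(3,1)->(2,1) | p1:(2,5)->(1,5)->EXIT | p2:(3,4)->(2,4)
Step 2: p0:(2,1)->(1,1) | p1:escaped | p2:(2,4)->(1,4)
Step 3: p0:(1,1)->(0,1) | p1:escaped | p2:(1,4)->(1,5)->EXIT
Step 4: p0:(0,1)->(0,2) | p1:escaped | p2:escaped
Step 5: p0:(0,2)->(0,3)->EXIT | p1:escaped | p2:escaped

ESCAPED ESCAPED ESCAPED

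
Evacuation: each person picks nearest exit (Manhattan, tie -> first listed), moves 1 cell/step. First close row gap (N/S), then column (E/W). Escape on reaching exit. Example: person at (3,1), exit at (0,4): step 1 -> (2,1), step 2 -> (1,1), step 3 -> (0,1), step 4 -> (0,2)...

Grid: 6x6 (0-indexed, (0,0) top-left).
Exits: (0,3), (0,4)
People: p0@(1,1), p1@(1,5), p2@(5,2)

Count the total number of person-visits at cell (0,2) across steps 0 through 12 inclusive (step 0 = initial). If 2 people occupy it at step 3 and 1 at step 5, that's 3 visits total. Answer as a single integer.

Answer: 2

Derivation:
Step 0: p0@(1,1) p1@(1,5) p2@(5,2) -> at (0,2): 0 [-], cum=0
Step 1: p0@(0,1) p1@(0,5) p2@(4,2) -> at (0,2): 0 [-], cum=0
Step 2: p0@(0,2) p1@ESC p2@(3,2) -> at (0,2): 1 [p0], cum=1
Step 3: p0@ESC p1@ESC p2@(2,2) -> at (0,2): 0 [-], cum=1
Step 4: p0@ESC p1@ESC p2@(1,2) -> at (0,2): 0 [-], cum=1
Step 5: p0@ESC p1@ESC p2@(0,2) -> at (0,2): 1 [p2], cum=2
Step 6: p0@ESC p1@ESC p2@ESC -> at (0,2): 0 [-], cum=2
Total visits = 2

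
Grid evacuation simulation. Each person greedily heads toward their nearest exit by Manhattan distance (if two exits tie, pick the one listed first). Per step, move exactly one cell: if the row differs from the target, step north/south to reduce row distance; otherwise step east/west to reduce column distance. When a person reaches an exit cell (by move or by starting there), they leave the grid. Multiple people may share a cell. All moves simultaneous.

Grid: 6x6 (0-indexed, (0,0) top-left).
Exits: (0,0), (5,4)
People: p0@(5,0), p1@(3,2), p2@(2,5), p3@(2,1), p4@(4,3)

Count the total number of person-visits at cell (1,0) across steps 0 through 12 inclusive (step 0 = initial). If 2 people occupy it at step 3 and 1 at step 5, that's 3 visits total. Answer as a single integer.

Answer: 0

Derivation:
Step 0: p0@(5,0) p1@(3,2) p2@(2,5) p3@(2,1) p4@(4,3) -> at (1,0): 0 [-], cum=0
Step 1: p0@(5,1) p1@(4,2) p2@(3,5) p3@(1,1) p4@(5,3) -> at (1,0): 0 [-], cum=0
Step 2: p0@(5,2) p1@(5,2) p2@(4,5) p3@(0,1) p4@ESC -> at (1,0): 0 [-], cum=0
Step 3: p0@(5,3) p1@(5,3) p2@(5,5) p3@ESC p4@ESC -> at (1,0): 0 [-], cum=0
Step 4: p0@ESC p1@ESC p2@ESC p3@ESC p4@ESC -> at (1,0): 0 [-], cum=0
Total visits = 0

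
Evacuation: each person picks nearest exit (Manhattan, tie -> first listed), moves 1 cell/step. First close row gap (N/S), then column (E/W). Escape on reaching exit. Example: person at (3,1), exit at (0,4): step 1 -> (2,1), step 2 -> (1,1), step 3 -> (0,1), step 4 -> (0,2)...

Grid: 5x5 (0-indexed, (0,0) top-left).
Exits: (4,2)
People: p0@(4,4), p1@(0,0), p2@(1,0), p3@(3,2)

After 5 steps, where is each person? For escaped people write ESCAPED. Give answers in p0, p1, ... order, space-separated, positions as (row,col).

Step 1: p0:(4,4)->(4,3) | p1:(0,0)->(1,0) | p2:(1,0)->(2,0) | p3:(3,2)->(4,2)->EXIT
Step 2: p0:(4,3)->(4,2)->EXIT | p1:(1,0)->(2,0) | p2:(2,0)->(3,0) | p3:escaped
Step 3: p0:escaped | p1:(2,0)->(3,0) | p2:(3,0)->(4,0) | p3:escaped
Step 4: p0:escaped | p1:(3,0)->(4,0) | p2:(4,0)->(4,1) | p3:escaped
Step 5: p0:escaped | p1:(4,0)->(4,1) | p2:(4,1)->(4,2)->EXIT | p3:escaped

ESCAPED (4,1) ESCAPED ESCAPED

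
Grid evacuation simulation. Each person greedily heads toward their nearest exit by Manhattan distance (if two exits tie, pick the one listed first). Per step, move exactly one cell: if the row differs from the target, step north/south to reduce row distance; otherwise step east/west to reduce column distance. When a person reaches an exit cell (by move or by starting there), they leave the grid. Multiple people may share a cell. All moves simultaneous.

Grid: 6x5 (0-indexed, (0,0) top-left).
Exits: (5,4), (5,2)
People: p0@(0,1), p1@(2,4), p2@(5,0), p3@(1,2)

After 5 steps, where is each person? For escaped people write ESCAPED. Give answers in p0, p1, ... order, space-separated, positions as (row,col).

Step 1: p0:(0,1)->(1,1) | p1:(2,4)->(3,4) | p2:(5,0)->(5,1) | p3:(1,2)->(2,2)
Step 2: p0:(1,1)->(2,1) | p1:(3,4)->(4,4) | p2:(5,1)->(5,2)->EXIT | p3:(2,2)->(3,2)
Step 3: p0:(2,1)->(3,1) | p1:(4,4)->(5,4)->EXIT | p2:escaped | p3:(3,2)->(4,2)
Step 4: p0:(3,1)->(4,1) | p1:escaped | p2:escaped | p3:(4,2)->(5,2)->EXIT
Step 5: p0:(4,1)->(5,1) | p1:escaped | p2:escaped | p3:escaped

(5,1) ESCAPED ESCAPED ESCAPED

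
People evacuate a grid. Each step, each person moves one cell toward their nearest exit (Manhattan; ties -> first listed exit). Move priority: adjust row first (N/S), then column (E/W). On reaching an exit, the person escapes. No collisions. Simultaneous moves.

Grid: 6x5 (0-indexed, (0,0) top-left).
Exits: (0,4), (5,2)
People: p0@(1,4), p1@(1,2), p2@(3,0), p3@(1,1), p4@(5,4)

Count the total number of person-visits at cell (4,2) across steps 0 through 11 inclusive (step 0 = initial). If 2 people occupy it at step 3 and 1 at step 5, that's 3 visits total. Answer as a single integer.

Answer: 0

Derivation:
Step 0: p0@(1,4) p1@(1,2) p2@(3,0) p3@(1,1) p4@(5,4) -> at (4,2): 0 [-], cum=0
Step 1: p0@ESC p1@(0,2) p2@(4,0) p3@(0,1) p4@(5,3) -> at (4,2): 0 [-], cum=0
Step 2: p0@ESC p1@(0,3) p2@(5,0) p3@(0,2) p4@ESC -> at (4,2): 0 [-], cum=0
Step 3: p0@ESC p1@ESC p2@(5,1) p3@(0,3) p4@ESC -> at (4,2): 0 [-], cum=0
Step 4: p0@ESC p1@ESC p2@ESC p3@ESC p4@ESC -> at (4,2): 0 [-], cum=0
Total visits = 0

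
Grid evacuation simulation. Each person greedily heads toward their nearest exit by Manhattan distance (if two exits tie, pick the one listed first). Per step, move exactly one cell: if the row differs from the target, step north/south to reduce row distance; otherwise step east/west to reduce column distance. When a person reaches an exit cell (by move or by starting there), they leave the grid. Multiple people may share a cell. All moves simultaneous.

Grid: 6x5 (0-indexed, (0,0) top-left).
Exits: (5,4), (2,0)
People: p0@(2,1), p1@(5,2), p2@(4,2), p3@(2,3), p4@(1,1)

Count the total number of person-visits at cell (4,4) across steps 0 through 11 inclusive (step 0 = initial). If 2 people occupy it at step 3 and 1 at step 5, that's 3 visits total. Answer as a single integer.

Step 0: p0@(2,1) p1@(5,2) p2@(4,2) p3@(2,3) p4@(1,1) -> at (4,4): 0 [-], cum=0
Step 1: p0@ESC p1@(5,3) p2@(5,2) p3@(2,2) p4@(2,1) -> at (4,4): 0 [-], cum=0
Step 2: p0@ESC p1@ESC p2@(5,3) p3@(2,1) p4@ESC -> at (4,4): 0 [-], cum=0
Step 3: p0@ESC p1@ESC p2@ESC p3@ESC p4@ESC -> at (4,4): 0 [-], cum=0
Total visits = 0

Answer: 0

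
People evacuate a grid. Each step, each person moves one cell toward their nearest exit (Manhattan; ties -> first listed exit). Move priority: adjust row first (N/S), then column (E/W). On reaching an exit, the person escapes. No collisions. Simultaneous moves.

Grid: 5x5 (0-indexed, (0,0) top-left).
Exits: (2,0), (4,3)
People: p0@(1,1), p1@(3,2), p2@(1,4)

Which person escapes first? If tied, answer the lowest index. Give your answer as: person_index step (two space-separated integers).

Answer: 0 2

Derivation:
Step 1: p0:(1,1)->(2,1) | p1:(3,2)->(4,2) | p2:(1,4)->(2,4)
Step 2: p0:(2,1)->(2,0)->EXIT | p1:(4,2)->(4,3)->EXIT | p2:(2,4)->(3,4)
Step 3: p0:escaped | p1:escaped | p2:(3,4)->(4,4)
Step 4: p0:escaped | p1:escaped | p2:(4,4)->(4,3)->EXIT
Exit steps: [2, 2, 4]
First to escape: p0 at step 2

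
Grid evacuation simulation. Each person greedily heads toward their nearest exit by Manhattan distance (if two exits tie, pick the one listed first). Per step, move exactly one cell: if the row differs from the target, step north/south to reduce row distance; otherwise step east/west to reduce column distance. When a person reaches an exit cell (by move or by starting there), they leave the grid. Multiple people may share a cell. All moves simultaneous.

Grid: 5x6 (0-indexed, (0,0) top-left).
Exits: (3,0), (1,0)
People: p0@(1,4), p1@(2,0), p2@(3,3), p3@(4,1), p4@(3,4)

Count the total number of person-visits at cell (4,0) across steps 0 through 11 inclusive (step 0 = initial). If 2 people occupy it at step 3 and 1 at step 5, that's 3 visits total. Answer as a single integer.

Step 0: p0@(1,4) p1@(2,0) p2@(3,3) p3@(4,1) p4@(3,4) -> at (4,0): 0 [-], cum=0
Step 1: p0@(1,3) p1@ESC p2@(3,2) p3@(3,1) p4@(3,3) -> at (4,0): 0 [-], cum=0
Step 2: p0@(1,2) p1@ESC p2@(3,1) p3@ESC p4@(3,2) -> at (4,0): 0 [-], cum=0
Step 3: p0@(1,1) p1@ESC p2@ESC p3@ESC p4@(3,1) -> at (4,0): 0 [-], cum=0
Step 4: p0@ESC p1@ESC p2@ESC p3@ESC p4@ESC -> at (4,0): 0 [-], cum=0
Total visits = 0

Answer: 0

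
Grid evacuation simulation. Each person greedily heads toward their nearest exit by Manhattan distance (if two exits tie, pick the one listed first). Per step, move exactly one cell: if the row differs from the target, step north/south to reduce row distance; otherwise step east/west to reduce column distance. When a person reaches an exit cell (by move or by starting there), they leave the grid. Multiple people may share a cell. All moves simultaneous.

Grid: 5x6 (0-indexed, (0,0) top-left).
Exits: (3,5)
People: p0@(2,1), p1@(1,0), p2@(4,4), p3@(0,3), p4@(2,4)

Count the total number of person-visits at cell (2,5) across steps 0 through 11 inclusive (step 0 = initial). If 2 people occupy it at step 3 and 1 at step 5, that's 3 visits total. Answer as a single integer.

Step 0: p0@(2,1) p1@(1,0) p2@(4,4) p3@(0,3) p4@(2,4) -> at (2,5): 0 [-], cum=0
Step 1: p0@(3,1) p1@(2,0) p2@(3,4) p3@(1,3) p4@(3,4) -> at (2,5): 0 [-], cum=0
Step 2: p0@(3,2) p1@(3,0) p2@ESC p3@(2,3) p4@ESC -> at (2,5): 0 [-], cum=0
Step 3: p0@(3,3) p1@(3,1) p2@ESC p3@(3,3) p4@ESC -> at (2,5): 0 [-], cum=0
Step 4: p0@(3,4) p1@(3,2) p2@ESC p3@(3,4) p4@ESC -> at (2,5): 0 [-], cum=0
Step 5: p0@ESC p1@(3,3) p2@ESC p3@ESC p4@ESC -> at (2,5): 0 [-], cum=0
Step 6: p0@ESC p1@(3,4) p2@ESC p3@ESC p4@ESC -> at (2,5): 0 [-], cum=0
Step 7: p0@ESC p1@ESC p2@ESC p3@ESC p4@ESC -> at (2,5): 0 [-], cum=0
Total visits = 0

Answer: 0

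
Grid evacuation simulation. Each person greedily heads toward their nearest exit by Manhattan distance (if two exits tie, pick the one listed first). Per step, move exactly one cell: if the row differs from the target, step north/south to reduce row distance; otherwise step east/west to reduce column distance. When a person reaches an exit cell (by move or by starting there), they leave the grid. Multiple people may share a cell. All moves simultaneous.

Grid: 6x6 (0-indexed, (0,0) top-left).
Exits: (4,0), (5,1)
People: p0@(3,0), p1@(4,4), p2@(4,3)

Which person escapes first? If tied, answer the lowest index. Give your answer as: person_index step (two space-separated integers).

Step 1: p0:(3,0)->(4,0)->EXIT | p1:(4,4)->(4,3) | p2:(4,3)->(4,2)
Step 2: p0:escaped | p1:(4,3)->(4,2) | p2:(4,2)->(4,1)
Step 3: p0:escaped | p1:(4,2)->(4,1) | p2:(4,1)->(4,0)->EXIT
Step 4: p0:escaped | p1:(4,1)->(4,0)->EXIT | p2:escaped
Exit steps: [1, 4, 3]
First to escape: p0 at step 1

Answer: 0 1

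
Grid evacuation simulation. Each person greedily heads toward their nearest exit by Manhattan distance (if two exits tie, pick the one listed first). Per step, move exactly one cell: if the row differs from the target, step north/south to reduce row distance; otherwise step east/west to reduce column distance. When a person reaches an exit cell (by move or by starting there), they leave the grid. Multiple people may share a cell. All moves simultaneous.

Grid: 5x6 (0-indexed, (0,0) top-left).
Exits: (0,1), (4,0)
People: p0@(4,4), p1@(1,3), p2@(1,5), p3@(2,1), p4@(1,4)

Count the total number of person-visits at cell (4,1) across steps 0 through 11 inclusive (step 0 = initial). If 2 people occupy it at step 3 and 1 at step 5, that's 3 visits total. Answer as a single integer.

Step 0: p0@(4,4) p1@(1,3) p2@(1,5) p3@(2,1) p4@(1,4) -> at (4,1): 0 [-], cum=0
Step 1: p0@(4,3) p1@(0,3) p2@(0,5) p3@(1,1) p4@(0,4) -> at (4,1): 0 [-], cum=0
Step 2: p0@(4,2) p1@(0,2) p2@(0,4) p3@ESC p4@(0,3) -> at (4,1): 0 [-], cum=0
Step 3: p0@(4,1) p1@ESC p2@(0,3) p3@ESC p4@(0,2) -> at (4,1): 1 [p0], cum=1
Step 4: p0@ESC p1@ESC p2@(0,2) p3@ESC p4@ESC -> at (4,1): 0 [-], cum=1
Step 5: p0@ESC p1@ESC p2@ESC p3@ESC p4@ESC -> at (4,1): 0 [-], cum=1
Total visits = 1

Answer: 1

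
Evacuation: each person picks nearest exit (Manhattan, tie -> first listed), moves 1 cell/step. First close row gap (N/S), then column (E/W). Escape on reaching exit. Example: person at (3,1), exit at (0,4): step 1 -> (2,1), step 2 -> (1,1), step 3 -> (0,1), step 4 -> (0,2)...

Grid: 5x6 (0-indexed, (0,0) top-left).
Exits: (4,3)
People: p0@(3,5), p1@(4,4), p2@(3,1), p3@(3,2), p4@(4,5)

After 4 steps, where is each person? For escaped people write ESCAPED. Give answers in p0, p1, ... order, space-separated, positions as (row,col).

Step 1: p0:(3,5)->(4,5) | p1:(4,4)->(4,3)->EXIT | p2:(3,1)->(4,1) | p3:(3,2)->(4,2) | p4:(4,5)->(4,4)
Step 2: p0:(4,5)->(4,4) | p1:escaped | p2:(4,1)->(4,2) | p3:(4,2)->(4,3)->EXIT | p4:(4,4)->(4,3)->EXIT
Step 3: p0:(4,4)->(4,3)->EXIT | p1:escaped | p2:(4,2)->(4,3)->EXIT | p3:escaped | p4:escaped

ESCAPED ESCAPED ESCAPED ESCAPED ESCAPED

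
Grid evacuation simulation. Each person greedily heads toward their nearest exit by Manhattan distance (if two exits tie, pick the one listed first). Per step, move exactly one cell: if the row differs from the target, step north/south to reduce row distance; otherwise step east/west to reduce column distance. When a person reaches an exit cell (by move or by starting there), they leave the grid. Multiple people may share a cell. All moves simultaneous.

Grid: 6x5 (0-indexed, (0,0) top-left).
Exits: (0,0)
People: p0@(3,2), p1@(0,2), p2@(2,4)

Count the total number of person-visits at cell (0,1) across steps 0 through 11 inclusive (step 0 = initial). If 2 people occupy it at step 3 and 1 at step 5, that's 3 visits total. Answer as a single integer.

Step 0: p0@(3,2) p1@(0,2) p2@(2,4) -> at (0,1): 0 [-], cum=0
Step 1: p0@(2,2) p1@(0,1) p2@(1,4) -> at (0,1): 1 [p1], cum=1
Step 2: p0@(1,2) p1@ESC p2@(0,4) -> at (0,1): 0 [-], cum=1
Step 3: p0@(0,2) p1@ESC p2@(0,3) -> at (0,1): 0 [-], cum=1
Step 4: p0@(0,1) p1@ESC p2@(0,2) -> at (0,1): 1 [p0], cum=2
Step 5: p0@ESC p1@ESC p2@(0,1) -> at (0,1): 1 [p2], cum=3
Step 6: p0@ESC p1@ESC p2@ESC -> at (0,1): 0 [-], cum=3
Total visits = 3

Answer: 3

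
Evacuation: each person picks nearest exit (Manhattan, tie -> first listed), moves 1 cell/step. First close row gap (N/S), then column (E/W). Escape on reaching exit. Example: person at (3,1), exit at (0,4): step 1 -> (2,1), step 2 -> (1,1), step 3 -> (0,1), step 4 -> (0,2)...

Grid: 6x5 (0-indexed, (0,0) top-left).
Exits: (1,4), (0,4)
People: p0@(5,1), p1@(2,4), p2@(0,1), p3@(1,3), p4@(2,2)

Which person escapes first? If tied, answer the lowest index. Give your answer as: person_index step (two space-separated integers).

Answer: 1 1

Derivation:
Step 1: p0:(5,1)->(4,1) | p1:(2,4)->(1,4)->EXIT | p2:(0,1)->(0,2) | p3:(1,3)->(1,4)->EXIT | p4:(2,2)->(1,2)
Step 2: p0:(4,1)->(3,1) | p1:escaped | p2:(0,2)->(0,3) | p3:escaped | p4:(1,2)->(1,3)
Step 3: p0:(3,1)->(2,1) | p1:escaped | p2:(0,3)->(0,4)->EXIT | p3:escaped | p4:(1,3)->(1,4)->EXIT
Step 4: p0:(2,1)->(1,1) | p1:escaped | p2:escaped | p3:escaped | p4:escaped
Step 5: p0:(1,1)->(1,2) | p1:escaped | p2:escaped | p3:escaped | p4:escaped
Step 6: p0:(1,2)->(1,3) | p1:escaped | p2:escaped | p3:escaped | p4:escaped
Step 7: p0:(1,3)->(1,4)->EXIT | p1:escaped | p2:escaped | p3:escaped | p4:escaped
Exit steps: [7, 1, 3, 1, 3]
First to escape: p1 at step 1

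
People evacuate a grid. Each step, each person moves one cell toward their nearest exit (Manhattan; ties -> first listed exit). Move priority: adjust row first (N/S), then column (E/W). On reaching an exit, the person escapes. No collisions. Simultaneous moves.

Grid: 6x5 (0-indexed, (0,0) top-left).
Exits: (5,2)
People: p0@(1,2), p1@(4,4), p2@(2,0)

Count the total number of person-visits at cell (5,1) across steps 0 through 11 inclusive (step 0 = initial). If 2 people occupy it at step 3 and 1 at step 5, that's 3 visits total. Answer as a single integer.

Step 0: p0@(1,2) p1@(4,4) p2@(2,0) -> at (5,1): 0 [-], cum=0
Step 1: p0@(2,2) p1@(5,4) p2@(3,0) -> at (5,1): 0 [-], cum=0
Step 2: p0@(3,2) p1@(5,3) p2@(4,0) -> at (5,1): 0 [-], cum=0
Step 3: p0@(4,2) p1@ESC p2@(5,0) -> at (5,1): 0 [-], cum=0
Step 4: p0@ESC p1@ESC p2@(5,1) -> at (5,1): 1 [p2], cum=1
Step 5: p0@ESC p1@ESC p2@ESC -> at (5,1): 0 [-], cum=1
Total visits = 1

Answer: 1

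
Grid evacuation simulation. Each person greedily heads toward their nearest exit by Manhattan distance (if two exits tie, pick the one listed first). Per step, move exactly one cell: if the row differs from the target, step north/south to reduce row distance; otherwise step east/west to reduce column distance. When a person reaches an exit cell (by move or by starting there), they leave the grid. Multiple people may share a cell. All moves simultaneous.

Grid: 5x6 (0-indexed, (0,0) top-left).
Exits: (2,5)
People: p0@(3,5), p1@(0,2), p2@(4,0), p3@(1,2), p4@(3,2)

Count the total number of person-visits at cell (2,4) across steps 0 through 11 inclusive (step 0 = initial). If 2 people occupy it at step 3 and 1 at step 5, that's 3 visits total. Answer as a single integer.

Step 0: p0@(3,5) p1@(0,2) p2@(4,0) p3@(1,2) p4@(3,2) -> at (2,4): 0 [-], cum=0
Step 1: p0@ESC p1@(1,2) p2@(3,0) p3@(2,2) p4@(2,2) -> at (2,4): 0 [-], cum=0
Step 2: p0@ESC p1@(2,2) p2@(2,0) p3@(2,3) p4@(2,3) -> at (2,4): 0 [-], cum=0
Step 3: p0@ESC p1@(2,3) p2@(2,1) p3@(2,4) p4@(2,4) -> at (2,4): 2 [p3,p4], cum=2
Step 4: p0@ESC p1@(2,4) p2@(2,2) p3@ESC p4@ESC -> at (2,4): 1 [p1], cum=3
Step 5: p0@ESC p1@ESC p2@(2,3) p3@ESC p4@ESC -> at (2,4): 0 [-], cum=3
Step 6: p0@ESC p1@ESC p2@(2,4) p3@ESC p4@ESC -> at (2,4): 1 [p2], cum=4
Step 7: p0@ESC p1@ESC p2@ESC p3@ESC p4@ESC -> at (2,4): 0 [-], cum=4
Total visits = 4

Answer: 4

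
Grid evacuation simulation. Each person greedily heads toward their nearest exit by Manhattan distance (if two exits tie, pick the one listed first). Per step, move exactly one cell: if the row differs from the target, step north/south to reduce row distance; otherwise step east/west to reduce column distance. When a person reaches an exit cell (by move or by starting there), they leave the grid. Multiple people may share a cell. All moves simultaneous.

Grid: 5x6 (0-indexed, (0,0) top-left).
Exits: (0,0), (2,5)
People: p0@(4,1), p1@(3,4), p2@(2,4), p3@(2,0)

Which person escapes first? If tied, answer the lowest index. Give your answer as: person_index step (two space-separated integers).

Answer: 2 1

Derivation:
Step 1: p0:(4,1)->(3,1) | p1:(3,4)->(2,4) | p2:(2,4)->(2,5)->EXIT | p3:(2,0)->(1,0)
Step 2: p0:(3,1)->(2,1) | p1:(2,4)->(2,5)->EXIT | p2:escaped | p3:(1,0)->(0,0)->EXIT
Step 3: p0:(2,1)->(1,1) | p1:escaped | p2:escaped | p3:escaped
Step 4: p0:(1,1)->(0,1) | p1:escaped | p2:escaped | p3:escaped
Step 5: p0:(0,1)->(0,0)->EXIT | p1:escaped | p2:escaped | p3:escaped
Exit steps: [5, 2, 1, 2]
First to escape: p2 at step 1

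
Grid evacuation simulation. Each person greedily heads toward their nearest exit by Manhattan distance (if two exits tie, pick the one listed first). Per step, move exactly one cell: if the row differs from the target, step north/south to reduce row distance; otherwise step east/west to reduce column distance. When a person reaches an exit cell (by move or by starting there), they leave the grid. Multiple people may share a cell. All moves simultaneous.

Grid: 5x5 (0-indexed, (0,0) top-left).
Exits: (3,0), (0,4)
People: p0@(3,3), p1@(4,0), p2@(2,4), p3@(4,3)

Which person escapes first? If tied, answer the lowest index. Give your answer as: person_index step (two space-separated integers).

Step 1: p0:(3,3)->(3,2) | p1:(4,0)->(3,0)->EXIT | p2:(2,4)->(1,4) | p3:(4,3)->(3,3)
Step 2: p0:(3,2)->(3,1) | p1:escaped | p2:(1,4)->(0,4)->EXIT | p3:(3,3)->(3,2)
Step 3: p0:(3,1)->(3,0)->EXIT | p1:escaped | p2:escaped | p3:(3,2)->(3,1)
Step 4: p0:escaped | p1:escaped | p2:escaped | p3:(3,1)->(3,0)->EXIT
Exit steps: [3, 1, 2, 4]
First to escape: p1 at step 1

Answer: 1 1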